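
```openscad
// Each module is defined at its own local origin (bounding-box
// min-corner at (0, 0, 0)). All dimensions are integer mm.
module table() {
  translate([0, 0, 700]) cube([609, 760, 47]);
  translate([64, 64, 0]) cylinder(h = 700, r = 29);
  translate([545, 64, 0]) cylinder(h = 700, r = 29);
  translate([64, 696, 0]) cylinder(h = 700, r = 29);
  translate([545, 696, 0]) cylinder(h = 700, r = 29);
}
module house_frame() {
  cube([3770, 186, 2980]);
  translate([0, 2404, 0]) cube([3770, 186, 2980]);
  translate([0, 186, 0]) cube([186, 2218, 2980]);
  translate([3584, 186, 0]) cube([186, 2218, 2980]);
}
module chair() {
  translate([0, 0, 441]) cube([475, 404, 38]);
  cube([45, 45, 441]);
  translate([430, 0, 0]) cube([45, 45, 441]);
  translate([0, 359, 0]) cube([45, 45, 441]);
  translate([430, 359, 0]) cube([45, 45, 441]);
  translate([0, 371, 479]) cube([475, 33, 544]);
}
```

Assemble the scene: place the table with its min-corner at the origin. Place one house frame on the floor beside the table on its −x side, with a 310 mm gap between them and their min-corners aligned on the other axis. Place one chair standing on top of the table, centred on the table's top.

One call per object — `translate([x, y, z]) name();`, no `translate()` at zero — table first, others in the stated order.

table();
translate([-4080, 0, 0]) house_frame();
translate([67, 178, 747]) chair();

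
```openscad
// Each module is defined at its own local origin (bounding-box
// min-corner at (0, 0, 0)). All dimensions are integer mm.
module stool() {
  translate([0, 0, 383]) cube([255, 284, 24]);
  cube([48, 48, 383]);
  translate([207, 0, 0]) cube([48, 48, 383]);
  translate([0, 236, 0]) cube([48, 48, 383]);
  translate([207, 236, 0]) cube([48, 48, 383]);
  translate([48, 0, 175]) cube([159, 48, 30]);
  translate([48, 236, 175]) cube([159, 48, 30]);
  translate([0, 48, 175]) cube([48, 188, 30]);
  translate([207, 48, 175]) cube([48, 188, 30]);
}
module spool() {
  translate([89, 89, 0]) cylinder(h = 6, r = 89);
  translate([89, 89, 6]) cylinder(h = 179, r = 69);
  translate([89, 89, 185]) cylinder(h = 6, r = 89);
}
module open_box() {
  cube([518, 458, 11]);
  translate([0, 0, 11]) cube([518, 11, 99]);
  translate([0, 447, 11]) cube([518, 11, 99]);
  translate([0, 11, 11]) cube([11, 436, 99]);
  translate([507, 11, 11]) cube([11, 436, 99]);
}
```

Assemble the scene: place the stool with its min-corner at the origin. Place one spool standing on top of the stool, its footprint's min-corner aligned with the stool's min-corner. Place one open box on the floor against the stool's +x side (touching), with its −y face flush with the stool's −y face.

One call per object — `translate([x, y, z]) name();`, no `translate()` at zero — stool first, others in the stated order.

stool();
translate([0, 0, 407]) spool();
translate([255, 0, 0]) open_box();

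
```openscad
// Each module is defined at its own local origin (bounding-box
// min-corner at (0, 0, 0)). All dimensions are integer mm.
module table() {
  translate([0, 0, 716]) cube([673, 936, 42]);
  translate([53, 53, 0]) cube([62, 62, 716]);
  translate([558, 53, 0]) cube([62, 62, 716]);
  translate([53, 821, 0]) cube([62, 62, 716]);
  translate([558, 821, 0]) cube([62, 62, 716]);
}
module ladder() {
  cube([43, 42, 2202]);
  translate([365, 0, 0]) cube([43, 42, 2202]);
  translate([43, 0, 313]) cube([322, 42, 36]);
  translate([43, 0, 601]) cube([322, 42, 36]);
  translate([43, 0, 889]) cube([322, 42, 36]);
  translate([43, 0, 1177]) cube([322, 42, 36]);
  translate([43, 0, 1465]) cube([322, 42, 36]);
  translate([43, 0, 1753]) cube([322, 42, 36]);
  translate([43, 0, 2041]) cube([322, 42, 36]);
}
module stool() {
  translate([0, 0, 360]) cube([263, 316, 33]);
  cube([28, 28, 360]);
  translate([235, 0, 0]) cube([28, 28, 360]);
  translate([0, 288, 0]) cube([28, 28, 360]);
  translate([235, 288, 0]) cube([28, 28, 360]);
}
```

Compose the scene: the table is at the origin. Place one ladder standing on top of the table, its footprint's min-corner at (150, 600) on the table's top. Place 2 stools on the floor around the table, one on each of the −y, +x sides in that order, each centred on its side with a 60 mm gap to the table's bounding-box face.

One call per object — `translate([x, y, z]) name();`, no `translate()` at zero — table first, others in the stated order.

table();
translate([150, 600, 758]) ladder();
translate([205, -376, 0]) stool();
translate([733, 310, 0]) stool();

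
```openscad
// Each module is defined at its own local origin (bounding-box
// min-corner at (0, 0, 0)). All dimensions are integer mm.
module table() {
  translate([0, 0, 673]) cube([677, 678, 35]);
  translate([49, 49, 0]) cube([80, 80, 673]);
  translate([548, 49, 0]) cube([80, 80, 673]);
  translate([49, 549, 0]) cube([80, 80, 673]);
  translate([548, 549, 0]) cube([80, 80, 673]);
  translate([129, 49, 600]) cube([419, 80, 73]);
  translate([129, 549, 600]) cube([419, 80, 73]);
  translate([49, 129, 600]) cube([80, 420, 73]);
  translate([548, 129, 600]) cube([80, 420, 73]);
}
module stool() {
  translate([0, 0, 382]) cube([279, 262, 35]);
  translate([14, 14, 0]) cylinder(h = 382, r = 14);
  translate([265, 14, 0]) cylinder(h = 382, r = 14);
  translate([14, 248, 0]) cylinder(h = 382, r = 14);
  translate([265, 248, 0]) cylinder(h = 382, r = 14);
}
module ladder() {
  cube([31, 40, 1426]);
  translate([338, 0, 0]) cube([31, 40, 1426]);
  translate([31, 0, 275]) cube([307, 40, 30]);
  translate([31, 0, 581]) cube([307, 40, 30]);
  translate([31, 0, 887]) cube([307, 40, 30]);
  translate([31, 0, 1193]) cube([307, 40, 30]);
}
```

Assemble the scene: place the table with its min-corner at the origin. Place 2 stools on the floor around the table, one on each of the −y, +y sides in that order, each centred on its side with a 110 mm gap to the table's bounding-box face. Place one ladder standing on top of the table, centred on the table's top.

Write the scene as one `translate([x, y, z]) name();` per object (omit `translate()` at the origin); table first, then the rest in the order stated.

table();
translate([199, -372, 0]) stool();
translate([199, 788, 0]) stool();
translate([154, 319, 708]) ladder();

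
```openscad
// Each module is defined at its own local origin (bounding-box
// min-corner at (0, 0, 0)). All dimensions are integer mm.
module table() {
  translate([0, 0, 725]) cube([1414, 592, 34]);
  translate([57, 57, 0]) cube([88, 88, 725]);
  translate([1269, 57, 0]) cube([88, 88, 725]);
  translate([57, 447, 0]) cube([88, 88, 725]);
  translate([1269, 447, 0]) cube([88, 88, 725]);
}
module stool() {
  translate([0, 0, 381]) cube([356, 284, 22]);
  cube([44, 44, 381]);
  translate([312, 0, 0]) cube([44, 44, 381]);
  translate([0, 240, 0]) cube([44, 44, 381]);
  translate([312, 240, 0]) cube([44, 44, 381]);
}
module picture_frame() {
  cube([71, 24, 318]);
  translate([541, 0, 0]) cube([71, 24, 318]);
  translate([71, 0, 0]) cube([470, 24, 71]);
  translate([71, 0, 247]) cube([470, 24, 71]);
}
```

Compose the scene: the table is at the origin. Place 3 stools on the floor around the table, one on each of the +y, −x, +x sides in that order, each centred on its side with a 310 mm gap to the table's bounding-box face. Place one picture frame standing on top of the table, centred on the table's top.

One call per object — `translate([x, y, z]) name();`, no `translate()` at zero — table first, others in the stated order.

table();
translate([529, 902, 0]) stool();
translate([-666, 154, 0]) stool();
translate([1724, 154, 0]) stool();
translate([401, 284, 759]) picture_frame();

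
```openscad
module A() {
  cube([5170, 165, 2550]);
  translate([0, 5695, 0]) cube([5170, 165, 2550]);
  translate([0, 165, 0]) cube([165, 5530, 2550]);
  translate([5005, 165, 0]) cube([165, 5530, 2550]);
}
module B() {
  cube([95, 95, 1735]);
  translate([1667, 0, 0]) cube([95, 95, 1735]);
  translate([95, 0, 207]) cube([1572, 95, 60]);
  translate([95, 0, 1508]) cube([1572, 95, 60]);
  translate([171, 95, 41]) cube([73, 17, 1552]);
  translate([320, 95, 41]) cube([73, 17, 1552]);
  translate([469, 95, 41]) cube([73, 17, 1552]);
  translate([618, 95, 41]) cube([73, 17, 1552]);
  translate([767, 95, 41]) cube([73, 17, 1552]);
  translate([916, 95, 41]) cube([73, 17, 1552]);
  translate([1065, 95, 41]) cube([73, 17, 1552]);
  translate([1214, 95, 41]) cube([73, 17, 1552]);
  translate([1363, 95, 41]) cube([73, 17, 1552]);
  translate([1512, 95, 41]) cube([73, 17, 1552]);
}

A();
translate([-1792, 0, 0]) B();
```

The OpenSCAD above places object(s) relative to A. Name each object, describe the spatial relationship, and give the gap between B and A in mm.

The fence section's nearest face is 30 mm from the house frame's −x face.

A is a house frame. B is a fence section. The fence section is on the floor beside the house frame on its −x side. The gap between the fence section and the house frame is 30 mm.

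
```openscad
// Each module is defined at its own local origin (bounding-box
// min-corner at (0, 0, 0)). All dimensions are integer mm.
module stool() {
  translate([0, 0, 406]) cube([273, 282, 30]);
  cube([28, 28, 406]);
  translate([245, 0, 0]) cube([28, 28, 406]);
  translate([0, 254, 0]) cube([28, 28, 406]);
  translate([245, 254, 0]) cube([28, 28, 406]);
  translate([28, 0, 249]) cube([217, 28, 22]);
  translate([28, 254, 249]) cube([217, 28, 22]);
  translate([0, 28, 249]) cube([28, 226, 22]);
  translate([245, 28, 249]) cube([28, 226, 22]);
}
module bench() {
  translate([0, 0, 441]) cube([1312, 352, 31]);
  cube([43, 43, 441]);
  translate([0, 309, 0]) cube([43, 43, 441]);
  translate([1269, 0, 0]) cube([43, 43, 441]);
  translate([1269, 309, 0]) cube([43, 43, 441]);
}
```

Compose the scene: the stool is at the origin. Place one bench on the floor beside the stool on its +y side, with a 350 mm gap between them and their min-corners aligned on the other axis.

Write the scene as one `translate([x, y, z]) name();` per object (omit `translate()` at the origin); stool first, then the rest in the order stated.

stool();
translate([0, 632, 0]) bench();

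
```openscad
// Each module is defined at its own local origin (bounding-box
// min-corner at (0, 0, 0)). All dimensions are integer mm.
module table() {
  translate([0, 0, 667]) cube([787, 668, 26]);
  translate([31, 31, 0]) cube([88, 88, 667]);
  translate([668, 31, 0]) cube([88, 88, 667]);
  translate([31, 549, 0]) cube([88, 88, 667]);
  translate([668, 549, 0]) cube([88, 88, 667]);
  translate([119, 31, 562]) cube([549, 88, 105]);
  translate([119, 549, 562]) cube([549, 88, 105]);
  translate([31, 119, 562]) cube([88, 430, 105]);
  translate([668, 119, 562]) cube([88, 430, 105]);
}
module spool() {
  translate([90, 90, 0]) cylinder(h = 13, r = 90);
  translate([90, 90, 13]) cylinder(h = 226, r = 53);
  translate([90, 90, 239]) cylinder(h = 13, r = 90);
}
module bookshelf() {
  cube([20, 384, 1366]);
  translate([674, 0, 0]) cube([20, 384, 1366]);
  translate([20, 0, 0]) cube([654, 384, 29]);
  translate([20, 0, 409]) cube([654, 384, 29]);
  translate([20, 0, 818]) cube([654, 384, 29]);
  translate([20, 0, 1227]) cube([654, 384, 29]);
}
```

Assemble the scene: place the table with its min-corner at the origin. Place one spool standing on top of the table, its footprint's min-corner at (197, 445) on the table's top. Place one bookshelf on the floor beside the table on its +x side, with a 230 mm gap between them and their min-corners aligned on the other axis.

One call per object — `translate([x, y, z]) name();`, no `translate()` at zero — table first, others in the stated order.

table();
translate([197, 445, 693]) spool();
translate([1017, 0, 0]) bookshelf();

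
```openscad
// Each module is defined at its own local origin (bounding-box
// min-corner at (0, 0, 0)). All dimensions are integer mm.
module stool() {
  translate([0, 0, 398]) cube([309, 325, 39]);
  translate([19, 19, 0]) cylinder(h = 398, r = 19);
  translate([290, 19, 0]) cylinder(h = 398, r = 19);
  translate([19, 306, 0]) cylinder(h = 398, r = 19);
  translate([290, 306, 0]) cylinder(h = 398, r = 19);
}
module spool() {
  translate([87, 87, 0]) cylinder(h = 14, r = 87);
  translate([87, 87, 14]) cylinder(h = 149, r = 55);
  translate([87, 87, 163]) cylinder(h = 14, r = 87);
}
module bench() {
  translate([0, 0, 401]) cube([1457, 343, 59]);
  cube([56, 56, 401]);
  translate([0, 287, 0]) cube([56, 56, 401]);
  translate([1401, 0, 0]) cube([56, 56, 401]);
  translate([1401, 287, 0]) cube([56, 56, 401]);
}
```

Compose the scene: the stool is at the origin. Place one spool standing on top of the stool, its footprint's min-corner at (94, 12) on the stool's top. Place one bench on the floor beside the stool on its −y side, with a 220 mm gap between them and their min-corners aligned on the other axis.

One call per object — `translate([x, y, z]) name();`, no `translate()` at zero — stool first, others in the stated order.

stool();
translate([94, 12, 437]) spool();
translate([0, -563, 0]) bench();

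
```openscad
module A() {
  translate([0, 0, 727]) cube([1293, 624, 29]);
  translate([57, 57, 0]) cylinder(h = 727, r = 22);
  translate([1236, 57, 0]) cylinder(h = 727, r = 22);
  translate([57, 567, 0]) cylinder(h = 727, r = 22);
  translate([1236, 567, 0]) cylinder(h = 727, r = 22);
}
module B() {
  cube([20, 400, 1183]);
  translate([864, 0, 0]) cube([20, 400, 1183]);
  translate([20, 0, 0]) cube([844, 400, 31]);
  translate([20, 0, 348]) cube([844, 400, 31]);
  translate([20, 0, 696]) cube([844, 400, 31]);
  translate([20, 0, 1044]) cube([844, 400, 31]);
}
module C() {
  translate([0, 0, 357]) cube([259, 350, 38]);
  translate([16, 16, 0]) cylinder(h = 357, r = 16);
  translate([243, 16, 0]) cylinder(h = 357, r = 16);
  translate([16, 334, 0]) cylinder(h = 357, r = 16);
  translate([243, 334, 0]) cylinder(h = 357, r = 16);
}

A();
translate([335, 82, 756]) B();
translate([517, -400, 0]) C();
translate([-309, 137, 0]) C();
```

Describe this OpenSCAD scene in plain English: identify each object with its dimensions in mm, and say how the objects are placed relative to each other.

A is a rectangular dining table. The top is 1293×624×29 mm with its upper surface at z = 756 mm. It stands on four round legs of 44 mm diameter, each leg's bounding box inset 35 mm from the nearest pair of top edges, running from the floor to the underside of the top.

B is an open bookshelf. Two side panels, each 20 mm thick, 400 mm deep and 1183 mm tall, stand 884 mm apart (outside-to-outside). Between them sit 4 shelves, each 31 mm thick and 400 mm deep, spanning the full gap between the sides. The bottom shelf rests on the floor (its underside at z = 0) and the clear gap between one shelf's top and the next shelf's underside is 317 mm.

C is a four-legged stool. The seat is a 259×350×38 mm slab whose top surface is at z = 395 mm; four round legs, each 32 mm in diameter, run from the floor (z = 0) to the underside of the seat, each leg's axis is inset half a diameter from the nearest pair of seat edges (so the leg's bounding box is flush with the corner).

The bookshelf is on top of the table. Two stools sit around the table at the −y, −x sides.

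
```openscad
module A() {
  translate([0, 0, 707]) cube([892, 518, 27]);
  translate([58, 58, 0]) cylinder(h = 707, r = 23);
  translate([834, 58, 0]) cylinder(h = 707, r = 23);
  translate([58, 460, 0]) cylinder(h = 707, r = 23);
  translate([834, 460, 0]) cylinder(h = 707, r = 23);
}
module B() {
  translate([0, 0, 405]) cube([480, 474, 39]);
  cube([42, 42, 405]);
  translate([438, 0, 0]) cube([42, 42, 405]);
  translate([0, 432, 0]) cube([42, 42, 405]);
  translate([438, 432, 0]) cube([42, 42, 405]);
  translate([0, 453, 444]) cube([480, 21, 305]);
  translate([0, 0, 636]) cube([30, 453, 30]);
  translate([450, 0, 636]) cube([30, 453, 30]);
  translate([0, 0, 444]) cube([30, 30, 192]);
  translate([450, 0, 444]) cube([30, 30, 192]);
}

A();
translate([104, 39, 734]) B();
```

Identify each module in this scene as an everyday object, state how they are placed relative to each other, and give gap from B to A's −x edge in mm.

The chair's min-x is at 104; the table's min-x is 0; gap = 104 mm.

A is a table. B is a chair. The chair is on top of the table. The gap from the chair to the table's −x edge is 104 mm.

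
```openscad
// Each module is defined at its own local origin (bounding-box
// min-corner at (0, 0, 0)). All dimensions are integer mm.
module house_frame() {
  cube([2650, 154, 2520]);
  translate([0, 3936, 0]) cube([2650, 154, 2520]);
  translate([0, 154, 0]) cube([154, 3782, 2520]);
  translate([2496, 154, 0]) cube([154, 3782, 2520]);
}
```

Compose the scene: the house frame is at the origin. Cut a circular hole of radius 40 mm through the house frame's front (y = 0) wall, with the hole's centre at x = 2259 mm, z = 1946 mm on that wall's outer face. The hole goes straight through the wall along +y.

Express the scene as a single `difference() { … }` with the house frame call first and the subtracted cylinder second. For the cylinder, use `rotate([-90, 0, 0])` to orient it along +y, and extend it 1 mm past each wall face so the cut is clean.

difference() {
  house_frame();
  translate([2259, -1, 1946]) rotate([-90, 0, 0]) cylinder(h = 156, r = 40);
}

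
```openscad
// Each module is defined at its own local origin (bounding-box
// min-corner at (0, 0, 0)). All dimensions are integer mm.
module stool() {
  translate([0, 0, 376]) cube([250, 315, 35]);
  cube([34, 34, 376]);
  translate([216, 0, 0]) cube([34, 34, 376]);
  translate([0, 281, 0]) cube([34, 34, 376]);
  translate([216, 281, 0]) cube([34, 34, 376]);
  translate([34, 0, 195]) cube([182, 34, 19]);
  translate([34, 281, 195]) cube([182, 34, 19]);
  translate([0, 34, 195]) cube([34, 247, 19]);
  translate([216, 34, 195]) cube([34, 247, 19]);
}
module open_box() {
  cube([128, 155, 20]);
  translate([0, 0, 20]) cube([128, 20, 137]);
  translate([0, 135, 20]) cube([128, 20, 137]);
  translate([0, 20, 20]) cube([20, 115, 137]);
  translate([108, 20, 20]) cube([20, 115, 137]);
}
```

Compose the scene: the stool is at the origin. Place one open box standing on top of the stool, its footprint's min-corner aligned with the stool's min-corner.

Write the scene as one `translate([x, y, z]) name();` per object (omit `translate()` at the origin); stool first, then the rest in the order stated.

stool();
translate([0, 0, 411]) open_box();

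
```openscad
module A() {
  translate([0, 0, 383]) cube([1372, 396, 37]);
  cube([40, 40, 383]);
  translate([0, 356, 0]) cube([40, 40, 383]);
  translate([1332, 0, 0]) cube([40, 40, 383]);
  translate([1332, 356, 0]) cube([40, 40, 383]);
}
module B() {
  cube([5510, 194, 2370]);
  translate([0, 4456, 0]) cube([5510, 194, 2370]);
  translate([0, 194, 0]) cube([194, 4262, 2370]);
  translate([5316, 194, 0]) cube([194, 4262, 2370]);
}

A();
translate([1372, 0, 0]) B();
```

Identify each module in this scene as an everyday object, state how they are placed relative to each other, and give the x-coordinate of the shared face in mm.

A is a bench. B is a house frame. The house frame is against the bench's +x side, with their −y faces flush. The x-coordinate of the shared face is 1372 mm.

The bench's +x face and the house frame's −x face are both at x = 1372 mm.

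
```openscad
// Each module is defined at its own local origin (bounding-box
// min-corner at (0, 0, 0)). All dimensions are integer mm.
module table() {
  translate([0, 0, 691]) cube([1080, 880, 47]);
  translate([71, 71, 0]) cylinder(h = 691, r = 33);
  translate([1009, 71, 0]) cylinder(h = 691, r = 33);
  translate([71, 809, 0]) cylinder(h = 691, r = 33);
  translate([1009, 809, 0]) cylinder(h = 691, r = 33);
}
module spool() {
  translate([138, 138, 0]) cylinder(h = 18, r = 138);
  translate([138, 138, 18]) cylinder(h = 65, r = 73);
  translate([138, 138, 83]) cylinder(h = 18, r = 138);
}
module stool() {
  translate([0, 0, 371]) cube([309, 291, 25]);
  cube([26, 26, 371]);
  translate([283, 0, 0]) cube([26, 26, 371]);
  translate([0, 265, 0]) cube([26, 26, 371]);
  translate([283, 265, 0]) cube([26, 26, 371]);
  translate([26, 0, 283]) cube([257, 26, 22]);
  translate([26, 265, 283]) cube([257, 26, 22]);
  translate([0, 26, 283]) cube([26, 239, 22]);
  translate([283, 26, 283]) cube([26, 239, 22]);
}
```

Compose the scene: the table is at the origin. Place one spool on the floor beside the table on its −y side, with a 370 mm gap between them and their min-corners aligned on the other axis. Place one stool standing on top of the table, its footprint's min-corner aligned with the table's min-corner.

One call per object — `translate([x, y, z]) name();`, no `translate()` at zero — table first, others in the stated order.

table();
translate([0, -646, 0]) spool();
translate([0, 0, 738]) stool();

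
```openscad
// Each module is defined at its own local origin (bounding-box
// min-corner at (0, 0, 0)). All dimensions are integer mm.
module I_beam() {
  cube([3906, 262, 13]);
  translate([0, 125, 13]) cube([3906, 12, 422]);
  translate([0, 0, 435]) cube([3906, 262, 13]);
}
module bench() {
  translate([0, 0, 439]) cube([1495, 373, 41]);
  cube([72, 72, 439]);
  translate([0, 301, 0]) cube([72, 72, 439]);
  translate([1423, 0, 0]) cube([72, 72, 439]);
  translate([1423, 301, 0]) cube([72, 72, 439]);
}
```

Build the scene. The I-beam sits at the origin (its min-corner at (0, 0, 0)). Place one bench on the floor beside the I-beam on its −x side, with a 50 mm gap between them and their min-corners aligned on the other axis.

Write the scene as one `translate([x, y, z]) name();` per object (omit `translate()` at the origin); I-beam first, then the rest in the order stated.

I_beam();
translate([-1545, 0, 0]) bench();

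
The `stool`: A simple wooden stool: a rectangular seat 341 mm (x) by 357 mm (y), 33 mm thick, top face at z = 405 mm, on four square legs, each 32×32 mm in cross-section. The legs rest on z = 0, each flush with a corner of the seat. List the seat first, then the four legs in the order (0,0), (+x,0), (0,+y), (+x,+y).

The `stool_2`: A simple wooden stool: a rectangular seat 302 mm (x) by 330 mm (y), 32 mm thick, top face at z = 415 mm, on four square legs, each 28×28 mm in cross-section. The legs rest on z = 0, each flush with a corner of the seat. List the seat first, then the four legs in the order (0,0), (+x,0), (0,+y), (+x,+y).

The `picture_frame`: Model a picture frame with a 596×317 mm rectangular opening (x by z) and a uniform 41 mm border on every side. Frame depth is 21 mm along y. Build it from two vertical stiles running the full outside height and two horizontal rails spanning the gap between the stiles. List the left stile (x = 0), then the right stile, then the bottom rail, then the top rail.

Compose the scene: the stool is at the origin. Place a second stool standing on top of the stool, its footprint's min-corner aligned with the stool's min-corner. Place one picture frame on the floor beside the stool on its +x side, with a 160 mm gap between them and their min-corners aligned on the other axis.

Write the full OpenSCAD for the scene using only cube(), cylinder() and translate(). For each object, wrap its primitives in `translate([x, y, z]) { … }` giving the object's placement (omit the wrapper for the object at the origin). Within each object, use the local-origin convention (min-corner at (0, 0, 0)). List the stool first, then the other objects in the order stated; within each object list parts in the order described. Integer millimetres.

translate([0, 0, 372]) cube([341, 357, 33]);
cube([32, 32, 372]);
translate([309, 0, 0]) cube([32, 32, 372]);
translate([0, 325, 0]) cube([32, 32, 372]);
translate([309, 325, 0]) cube([32, 32, 372]);
translate([0, 0, 405]) {
  translate([0, 0, 383]) cube([302, 330, 32]);
  cube([28, 28, 383]);
  translate([274, 0, 0]) cube([28, 28, 383]);
  translate([0, 302, 0]) cube([28, 28, 383]);
  translate([274, 302, 0]) cube([28, 28, 383]);
}
translate([501, 0, 0]) {
  cube([41, 21, 399]);
  translate([637, 0, 0]) cube([41, 21, 399]);
  translate([41, 0, 0]) cube([596, 21, 41]);
  translate([41, 0, 358]) cube([596, 21, 41]);
}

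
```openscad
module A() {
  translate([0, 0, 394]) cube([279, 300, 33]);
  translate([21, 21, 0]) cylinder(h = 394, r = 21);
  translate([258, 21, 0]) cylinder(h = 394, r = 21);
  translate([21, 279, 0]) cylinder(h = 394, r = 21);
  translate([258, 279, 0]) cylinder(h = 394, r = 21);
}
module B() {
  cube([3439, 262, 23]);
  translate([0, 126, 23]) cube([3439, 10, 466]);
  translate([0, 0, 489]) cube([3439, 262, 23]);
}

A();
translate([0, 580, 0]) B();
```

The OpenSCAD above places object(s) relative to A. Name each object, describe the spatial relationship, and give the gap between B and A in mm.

A is a stool. B is an I-beam. The I-beam is on the floor beside the stool on its +y side. The gap between the I-beam and the stool is 280 mm.

The I-beam's nearest face is 280 mm from the stool's +y face.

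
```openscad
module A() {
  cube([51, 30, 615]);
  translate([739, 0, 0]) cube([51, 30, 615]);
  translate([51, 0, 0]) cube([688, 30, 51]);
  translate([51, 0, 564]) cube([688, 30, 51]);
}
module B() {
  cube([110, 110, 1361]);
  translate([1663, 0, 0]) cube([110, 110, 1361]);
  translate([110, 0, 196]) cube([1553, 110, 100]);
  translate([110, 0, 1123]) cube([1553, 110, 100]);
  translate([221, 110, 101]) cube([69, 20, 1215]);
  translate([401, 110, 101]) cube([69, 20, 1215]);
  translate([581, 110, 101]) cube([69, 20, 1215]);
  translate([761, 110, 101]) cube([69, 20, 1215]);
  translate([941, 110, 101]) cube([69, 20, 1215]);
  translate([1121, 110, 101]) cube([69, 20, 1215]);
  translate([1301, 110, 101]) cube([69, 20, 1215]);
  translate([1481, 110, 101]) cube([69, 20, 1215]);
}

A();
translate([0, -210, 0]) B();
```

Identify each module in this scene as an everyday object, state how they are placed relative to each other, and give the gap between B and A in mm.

A is a picture frame. B is a fence section. The fence section is on the floor beside the picture frame on its −y side. The gap between the fence section and the picture frame is 80 mm.

The fence section's nearest face is 80 mm from the picture frame's −y face.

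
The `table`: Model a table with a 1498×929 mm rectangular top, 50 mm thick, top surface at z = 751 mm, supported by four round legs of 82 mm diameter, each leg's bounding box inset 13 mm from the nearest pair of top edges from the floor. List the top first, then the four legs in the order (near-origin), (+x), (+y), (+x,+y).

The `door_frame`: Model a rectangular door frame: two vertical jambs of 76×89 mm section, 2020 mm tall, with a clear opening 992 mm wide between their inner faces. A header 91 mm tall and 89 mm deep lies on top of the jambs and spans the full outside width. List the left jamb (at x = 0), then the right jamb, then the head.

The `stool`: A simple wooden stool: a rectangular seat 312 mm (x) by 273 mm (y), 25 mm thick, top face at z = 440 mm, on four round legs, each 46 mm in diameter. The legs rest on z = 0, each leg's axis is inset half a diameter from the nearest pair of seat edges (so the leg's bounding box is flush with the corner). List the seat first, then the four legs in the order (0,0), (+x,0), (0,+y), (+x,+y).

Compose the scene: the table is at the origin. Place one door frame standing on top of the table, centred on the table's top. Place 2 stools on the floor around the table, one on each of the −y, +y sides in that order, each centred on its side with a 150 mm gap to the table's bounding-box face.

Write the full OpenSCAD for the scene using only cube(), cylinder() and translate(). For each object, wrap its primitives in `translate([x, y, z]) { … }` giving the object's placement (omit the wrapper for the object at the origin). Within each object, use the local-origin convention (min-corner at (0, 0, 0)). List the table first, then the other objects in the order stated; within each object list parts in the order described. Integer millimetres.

translate([0, 0, 701]) cube([1498, 929, 50]);
translate([54, 54, 0]) cylinder(h = 701, r = 41);
translate([1444, 54, 0]) cylinder(h = 701, r = 41);
translate([54, 875, 0]) cylinder(h = 701, r = 41);
translate([1444, 875, 0]) cylinder(h = 701, r = 41);
translate([177, 420, 751]) {
  cube([76, 89, 2020]);
  translate([1068, 0, 0]) cube([76, 89, 2020]);
  translate([0, 0, 2020]) cube([1144, 89, 91]);
}
translate([593, -423, 0]) {
  translate([0, 0, 415]) cube([312, 273, 25]);
  translate([23, 23, 0]) cylinder(h = 415, r = 23);
  translate([289, 23, 0]) cylinder(h = 415, r = 23);
  translate([23, 250, 0]) cylinder(h = 415, r = 23);
  translate([289, 250, 0]) cylinder(h = 415, r = 23);
}
translate([593, 1079, 0]) {
  translate([0, 0, 415]) cube([312, 273, 25]);
  translate([23, 23, 0]) cylinder(h = 415, r = 23);
  translate([289, 23, 0]) cylinder(h = 415, r = 23);
  translate([23, 250, 0]) cylinder(h = 415, r = 23);
  translate([289, 250, 0]) cylinder(h = 415, r = 23);
}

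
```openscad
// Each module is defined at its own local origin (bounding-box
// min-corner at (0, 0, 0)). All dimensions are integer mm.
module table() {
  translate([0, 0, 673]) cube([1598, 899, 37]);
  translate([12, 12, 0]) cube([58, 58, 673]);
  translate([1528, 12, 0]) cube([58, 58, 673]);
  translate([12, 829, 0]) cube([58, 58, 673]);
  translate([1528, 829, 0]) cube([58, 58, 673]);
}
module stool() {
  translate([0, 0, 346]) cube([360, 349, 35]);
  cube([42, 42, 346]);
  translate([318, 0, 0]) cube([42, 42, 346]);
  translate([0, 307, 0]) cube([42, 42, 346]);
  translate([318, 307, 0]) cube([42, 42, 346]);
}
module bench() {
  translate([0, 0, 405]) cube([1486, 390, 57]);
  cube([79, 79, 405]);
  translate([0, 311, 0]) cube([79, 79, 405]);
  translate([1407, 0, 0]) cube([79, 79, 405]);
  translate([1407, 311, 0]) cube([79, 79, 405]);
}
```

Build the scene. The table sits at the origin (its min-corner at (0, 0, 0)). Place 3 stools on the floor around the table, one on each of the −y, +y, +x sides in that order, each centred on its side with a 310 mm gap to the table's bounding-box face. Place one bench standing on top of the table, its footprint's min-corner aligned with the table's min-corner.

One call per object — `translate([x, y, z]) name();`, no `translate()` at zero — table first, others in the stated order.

table();
translate([619, -659, 0]) stool();
translate([619, 1209, 0]) stool();
translate([1908, 275, 0]) stool();
translate([0, 0, 710]) bench();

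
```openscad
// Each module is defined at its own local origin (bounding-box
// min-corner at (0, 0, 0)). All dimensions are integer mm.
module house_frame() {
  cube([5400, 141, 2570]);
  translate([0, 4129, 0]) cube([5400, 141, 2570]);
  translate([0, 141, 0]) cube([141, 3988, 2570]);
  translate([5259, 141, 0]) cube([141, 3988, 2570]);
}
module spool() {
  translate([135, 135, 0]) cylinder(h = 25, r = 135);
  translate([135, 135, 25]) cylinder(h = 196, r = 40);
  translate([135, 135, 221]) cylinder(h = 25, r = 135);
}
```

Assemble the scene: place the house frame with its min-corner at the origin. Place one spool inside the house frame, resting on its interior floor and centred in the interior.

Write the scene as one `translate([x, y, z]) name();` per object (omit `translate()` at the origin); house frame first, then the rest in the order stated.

house_frame();
translate([2565, 2000, 0]) spool();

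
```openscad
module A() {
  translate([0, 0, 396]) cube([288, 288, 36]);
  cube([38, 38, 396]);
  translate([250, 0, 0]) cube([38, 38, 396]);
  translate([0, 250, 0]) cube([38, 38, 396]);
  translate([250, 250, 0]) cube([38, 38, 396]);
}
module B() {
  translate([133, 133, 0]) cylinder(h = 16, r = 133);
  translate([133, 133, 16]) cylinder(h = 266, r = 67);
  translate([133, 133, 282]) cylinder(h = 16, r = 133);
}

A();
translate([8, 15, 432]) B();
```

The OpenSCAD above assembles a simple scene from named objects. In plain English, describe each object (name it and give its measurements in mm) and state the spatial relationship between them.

A is a simple wooden stool: a rectangular seat 288 mm (x) by 288 mm (y), 36 mm thick, top face at z = 432 mm, on four square legs, each 38×38 mm in cross-section. The legs rest on z = 0, each flush with a corner of the seat.

B is a spool: two coaxial disc flanges of radius 133 mm and thickness 16 mm, joined by a core cylinder of radius 67 mm and height 266 mm. The lower flange rests on z = 0 and the three cylinders share a vertical axis.

The spool is on top of the stool.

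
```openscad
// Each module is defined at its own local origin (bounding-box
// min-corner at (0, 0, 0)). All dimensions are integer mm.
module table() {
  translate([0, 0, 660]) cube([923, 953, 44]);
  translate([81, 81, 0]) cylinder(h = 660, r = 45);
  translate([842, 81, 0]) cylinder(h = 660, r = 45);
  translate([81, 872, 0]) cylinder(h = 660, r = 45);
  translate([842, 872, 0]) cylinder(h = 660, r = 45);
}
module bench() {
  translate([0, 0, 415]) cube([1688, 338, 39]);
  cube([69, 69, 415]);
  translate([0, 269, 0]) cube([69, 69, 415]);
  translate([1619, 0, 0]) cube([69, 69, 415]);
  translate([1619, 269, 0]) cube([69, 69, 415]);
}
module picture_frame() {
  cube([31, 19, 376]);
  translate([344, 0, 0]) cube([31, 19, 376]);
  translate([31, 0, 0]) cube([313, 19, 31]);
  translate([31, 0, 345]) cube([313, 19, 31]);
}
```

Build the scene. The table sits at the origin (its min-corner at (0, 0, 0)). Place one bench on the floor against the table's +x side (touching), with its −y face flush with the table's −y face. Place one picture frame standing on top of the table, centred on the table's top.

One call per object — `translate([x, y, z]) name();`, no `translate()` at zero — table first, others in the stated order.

table();
translate([923, 0, 0]) bench();
translate([274, 467, 704]) picture_frame();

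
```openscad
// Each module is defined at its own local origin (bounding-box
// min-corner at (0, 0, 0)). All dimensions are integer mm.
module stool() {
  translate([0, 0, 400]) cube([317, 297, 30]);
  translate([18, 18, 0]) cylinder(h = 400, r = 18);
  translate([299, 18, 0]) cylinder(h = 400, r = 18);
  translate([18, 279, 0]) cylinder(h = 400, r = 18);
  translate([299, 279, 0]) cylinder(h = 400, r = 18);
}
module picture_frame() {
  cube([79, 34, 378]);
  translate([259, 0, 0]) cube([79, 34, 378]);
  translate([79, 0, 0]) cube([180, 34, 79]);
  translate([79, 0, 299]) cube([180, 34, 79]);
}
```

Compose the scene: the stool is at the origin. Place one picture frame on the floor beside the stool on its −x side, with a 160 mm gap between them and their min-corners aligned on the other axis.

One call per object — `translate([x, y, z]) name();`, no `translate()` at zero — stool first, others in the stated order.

stool();
translate([-498, 0, 0]) picture_frame();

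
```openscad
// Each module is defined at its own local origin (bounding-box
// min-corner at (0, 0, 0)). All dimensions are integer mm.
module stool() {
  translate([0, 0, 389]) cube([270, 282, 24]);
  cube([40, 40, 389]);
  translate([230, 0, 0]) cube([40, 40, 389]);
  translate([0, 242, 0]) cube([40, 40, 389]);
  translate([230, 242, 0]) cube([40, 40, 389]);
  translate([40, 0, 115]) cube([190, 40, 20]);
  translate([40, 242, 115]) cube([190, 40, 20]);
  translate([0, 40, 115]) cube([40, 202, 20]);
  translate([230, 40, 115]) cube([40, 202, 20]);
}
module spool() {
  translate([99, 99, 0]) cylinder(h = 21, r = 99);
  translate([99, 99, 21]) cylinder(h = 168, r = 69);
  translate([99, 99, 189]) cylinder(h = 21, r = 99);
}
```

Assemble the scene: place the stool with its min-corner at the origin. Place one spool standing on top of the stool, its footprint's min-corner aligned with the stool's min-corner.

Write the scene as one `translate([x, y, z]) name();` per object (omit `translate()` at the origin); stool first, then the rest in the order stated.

stool();
translate([0, 0, 413]) spool();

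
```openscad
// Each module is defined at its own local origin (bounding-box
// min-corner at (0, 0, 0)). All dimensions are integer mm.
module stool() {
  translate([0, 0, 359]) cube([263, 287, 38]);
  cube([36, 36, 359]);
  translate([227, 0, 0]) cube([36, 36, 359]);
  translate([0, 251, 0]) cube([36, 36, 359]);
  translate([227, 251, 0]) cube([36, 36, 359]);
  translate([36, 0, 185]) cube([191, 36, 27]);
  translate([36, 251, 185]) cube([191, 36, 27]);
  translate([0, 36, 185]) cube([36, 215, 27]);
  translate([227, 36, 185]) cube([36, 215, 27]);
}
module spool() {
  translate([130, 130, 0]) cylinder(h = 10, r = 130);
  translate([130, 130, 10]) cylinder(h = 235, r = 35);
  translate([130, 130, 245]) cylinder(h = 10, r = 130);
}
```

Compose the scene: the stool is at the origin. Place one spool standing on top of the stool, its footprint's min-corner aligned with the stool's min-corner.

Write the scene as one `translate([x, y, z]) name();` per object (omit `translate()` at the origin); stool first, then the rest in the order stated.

stool();
translate([0, 0, 397]) spool();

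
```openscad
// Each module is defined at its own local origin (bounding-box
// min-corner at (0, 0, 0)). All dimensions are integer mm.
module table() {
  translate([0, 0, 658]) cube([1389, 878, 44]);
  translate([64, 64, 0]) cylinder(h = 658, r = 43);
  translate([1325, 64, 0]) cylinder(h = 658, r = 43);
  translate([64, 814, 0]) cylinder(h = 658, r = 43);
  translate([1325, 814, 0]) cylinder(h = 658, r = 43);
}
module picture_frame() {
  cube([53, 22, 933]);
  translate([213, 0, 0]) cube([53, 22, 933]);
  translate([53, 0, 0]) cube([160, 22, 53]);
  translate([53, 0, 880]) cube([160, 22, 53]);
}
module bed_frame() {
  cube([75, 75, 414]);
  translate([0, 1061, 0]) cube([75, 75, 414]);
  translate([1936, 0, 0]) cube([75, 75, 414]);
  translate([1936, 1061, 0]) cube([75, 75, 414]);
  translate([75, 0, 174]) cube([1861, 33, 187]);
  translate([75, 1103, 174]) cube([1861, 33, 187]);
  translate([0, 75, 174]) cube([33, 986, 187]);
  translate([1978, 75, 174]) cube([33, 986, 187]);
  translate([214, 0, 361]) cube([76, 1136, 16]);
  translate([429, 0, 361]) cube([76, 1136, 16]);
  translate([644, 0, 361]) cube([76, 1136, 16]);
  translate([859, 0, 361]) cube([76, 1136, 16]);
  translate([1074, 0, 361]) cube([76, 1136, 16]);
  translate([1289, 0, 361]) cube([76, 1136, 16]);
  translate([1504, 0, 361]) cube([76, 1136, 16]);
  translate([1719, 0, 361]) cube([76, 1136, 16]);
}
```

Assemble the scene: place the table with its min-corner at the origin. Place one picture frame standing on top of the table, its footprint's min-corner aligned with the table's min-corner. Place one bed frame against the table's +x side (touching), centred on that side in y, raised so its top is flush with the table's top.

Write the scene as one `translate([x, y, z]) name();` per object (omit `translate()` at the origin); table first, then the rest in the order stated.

table();
translate([0, 0, 702]) picture_frame();
translate([1389, -129, 288]) bed_frame();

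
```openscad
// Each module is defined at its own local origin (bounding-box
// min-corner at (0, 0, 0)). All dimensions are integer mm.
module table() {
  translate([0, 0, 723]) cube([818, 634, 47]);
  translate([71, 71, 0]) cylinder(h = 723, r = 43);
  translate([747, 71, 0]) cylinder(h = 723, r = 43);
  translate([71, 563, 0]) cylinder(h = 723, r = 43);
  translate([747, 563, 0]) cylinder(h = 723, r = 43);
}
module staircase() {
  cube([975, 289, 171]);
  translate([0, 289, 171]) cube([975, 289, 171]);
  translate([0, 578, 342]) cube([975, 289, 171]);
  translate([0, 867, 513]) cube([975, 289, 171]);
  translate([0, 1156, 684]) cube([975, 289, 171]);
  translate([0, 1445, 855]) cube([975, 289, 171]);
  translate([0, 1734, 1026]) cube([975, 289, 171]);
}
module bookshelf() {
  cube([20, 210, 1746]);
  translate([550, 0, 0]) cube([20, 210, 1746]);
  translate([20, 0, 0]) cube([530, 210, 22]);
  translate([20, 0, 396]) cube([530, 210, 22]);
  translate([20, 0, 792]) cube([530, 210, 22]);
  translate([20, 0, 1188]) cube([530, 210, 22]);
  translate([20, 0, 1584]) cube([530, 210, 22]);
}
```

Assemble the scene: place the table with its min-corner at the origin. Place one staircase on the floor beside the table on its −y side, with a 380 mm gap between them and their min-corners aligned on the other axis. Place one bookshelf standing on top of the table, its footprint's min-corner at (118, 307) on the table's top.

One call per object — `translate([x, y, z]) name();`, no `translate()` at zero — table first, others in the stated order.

table();
translate([0, -2403, 0]) staircase();
translate([118, 307, 770]) bookshelf();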